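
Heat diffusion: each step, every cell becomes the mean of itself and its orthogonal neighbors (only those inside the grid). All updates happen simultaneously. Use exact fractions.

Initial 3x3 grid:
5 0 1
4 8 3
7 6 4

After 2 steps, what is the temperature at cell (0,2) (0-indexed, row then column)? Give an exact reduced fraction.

Step 1: cell (0,2) = 4/3
Step 2: cell (0,2) = 53/18
Full grid after step 2:
  25/6 361/120 53/18
  283/60 479/100 52/15
  215/36 409/80 175/36

Answer: 53/18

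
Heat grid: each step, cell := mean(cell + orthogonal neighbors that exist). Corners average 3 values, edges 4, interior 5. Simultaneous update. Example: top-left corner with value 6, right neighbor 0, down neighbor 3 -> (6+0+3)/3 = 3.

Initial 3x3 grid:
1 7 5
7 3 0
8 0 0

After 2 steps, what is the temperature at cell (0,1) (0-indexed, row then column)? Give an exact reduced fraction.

Step 1: cell (0,1) = 4
Step 2: cell (0,1) = 41/10
Full grid after step 2:
  55/12 41/10 10/3
  363/80 169/50 47/20
  25/6 223/80 19/12

Answer: 41/10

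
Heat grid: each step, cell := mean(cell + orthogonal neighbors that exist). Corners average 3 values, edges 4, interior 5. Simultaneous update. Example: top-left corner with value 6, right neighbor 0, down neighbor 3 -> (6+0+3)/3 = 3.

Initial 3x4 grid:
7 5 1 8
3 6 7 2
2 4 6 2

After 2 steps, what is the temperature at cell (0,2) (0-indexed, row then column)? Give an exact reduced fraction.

Step 1: cell (0,2) = 21/4
Step 2: cell (0,2) = 271/60
Full grid after step 2:
  19/4 5 271/60 41/9
  35/8 463/100 483/100 323/80
  4 69/16 1019/240 77/18

Answer: 271/60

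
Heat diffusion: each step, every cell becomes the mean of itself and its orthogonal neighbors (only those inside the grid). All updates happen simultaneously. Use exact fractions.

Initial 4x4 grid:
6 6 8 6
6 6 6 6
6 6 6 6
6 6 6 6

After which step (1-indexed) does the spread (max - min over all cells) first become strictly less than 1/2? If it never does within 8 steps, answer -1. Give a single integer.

Step 1: max=20/3, min=6, spread=2/3
Step 2: max=391/60, min=6, spread=31/60
Step 3: max=3451/540, min=6, spread=211/540
  -> spread < 1/2 first at step 3
Step 4: max=340843/54000, min=6, spread=16843/54000
Step 5: max=3054643/486000, min=27079/4500, spread=130111/486000
Step 6: max=91122367/14580000, min=1627159/270000, spread=3255781/14580000
Step 7: max=2724753691/437400000, min=1631107/270000, spread=82360351/437400000
Step 8: max=81483316891/13122000000, min=294106441/48600000, spread=2074577821/13122000000

Answer: 3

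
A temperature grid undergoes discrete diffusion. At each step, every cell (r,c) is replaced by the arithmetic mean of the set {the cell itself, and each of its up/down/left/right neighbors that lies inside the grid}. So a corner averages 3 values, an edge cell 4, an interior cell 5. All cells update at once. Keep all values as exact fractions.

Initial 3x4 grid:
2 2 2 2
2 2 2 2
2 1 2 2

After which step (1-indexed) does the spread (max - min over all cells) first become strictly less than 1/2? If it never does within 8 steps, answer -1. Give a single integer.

Answer: 1

Derivation:
Step 1: max=2, min=5/3, spread=1/3
  -> spread < 1/2 first at step 1
Step 2: max=2, min=209/120, spread=31/120
Step 3: max=2, min=1949/1080, spread=211/1080
Step 4: max=3553/1800, min=199103/108000, spread=14077/108000
Step 5: max=212317/108000, min=1803593/972000, spread=5363/48600
Step 6: max=117131/60000, min=54579191/29160000, spread=93859/1166400
Step 7: max=189063533/97200000, min=3288925519/1749600000, spread=4568723/69984000
Step 8: max=5650381111/2916000000, min=198171564371/104976000000, spread=8387449/167961600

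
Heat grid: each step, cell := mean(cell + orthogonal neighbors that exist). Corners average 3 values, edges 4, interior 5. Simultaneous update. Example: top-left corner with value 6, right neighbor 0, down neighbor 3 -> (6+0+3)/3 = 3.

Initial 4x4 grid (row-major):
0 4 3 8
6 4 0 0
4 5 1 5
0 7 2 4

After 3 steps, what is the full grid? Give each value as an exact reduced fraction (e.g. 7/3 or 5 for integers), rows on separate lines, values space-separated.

After step 1:
  10/3 11/4 15/4 11/3
  7/2 19/5 8/5 13/4
  15/4 21/5 13/5 5/2
  11/3 7/2 7/2 11/3
After step 2:
  115/36 409/120 353/120 32/9
  863/240 317/100 3 661/240
  907/240 357/100 72/25 721/240
  131/36 223/60 199/60 29/9
After step 3:
  7343/2160 11443/3600 2323/720 6661/2160
  24731/7200 20093/6000 3539/1200 4433/1440
  26251/7200 20539/6000 757/240 21349/7200
  8017/2160 6409/1800 5911/1800 6871/2160

Answer: 7343/2160 11443/3600 2323/720 6661/2160
24731/7200 20093/6000 3539/1200 4433/1440
26251/7200 20539/6000 757/240 21349/7200
8017/2160 6409/1800 5911/1800 6871/2160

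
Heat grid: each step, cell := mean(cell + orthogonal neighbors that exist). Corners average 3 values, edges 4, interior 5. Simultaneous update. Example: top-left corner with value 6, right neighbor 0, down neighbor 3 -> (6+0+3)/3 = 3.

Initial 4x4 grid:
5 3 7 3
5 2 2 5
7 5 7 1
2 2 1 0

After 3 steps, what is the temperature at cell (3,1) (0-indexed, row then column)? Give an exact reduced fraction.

Answer: 1447/450

Derivation:
Step 1: cell (3,1) = 5/2
Step 2: cell (3,1) = 199/60
Step 3: cell (3,1) = 1447/450
Full grid after step 3:
  4567/1080 3847/900 589/150 182/45
  15763/3600 95/24 1979/500 687/200
  14471/3600 11639/3000 4663/1500 5461/1800
  4103/1080 1447/450 2543/900 307/135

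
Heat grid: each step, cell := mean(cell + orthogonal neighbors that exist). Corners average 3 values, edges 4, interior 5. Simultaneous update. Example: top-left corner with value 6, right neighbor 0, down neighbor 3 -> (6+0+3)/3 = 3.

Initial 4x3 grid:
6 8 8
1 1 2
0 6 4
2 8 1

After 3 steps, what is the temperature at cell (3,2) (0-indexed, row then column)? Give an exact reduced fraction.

Answer: 8393/2160

Derivation:
Step 1: cell (3,2) = 13/3
Step 2: cell (3,2) = 71/18
Step 3: cell (3,2) = 8393/2160
Full grid after step 3:
  251/60 21941/4800 3457/720
  8453/2400 983/250 211/50
  22979/7200 10661/3000 13777/3600
  3619/1080 52493/14400 8393/2160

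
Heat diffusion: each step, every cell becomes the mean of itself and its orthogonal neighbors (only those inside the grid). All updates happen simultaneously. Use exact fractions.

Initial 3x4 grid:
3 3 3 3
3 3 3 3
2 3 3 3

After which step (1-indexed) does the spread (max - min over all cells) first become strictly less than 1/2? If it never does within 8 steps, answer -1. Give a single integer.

Answer: 1

Derivation:
Step 1: max=3, min=8/3, spread=1/3
  -> spread < 1/2 first at step 1
Step 2: max=3, min=49/18, spread=5/18
Step 3: max=3, min=607/216, spread=41/216
Step 4: max=3, min=73543/25920, spread=4217/25920
Step 5: max=21521/7200, min=4456451/1555200, spread=38417/311040
Step 6: max=429403/144000, min=268735789/93312000, spread=1903471/18662400
Step 7: max=12844241/4320000, min=16195170911/5598720000, spread=18038617/223948800
Step 8: max=1153473241/388800000, min=974501417149/335923200000, spread=883978523/13436928000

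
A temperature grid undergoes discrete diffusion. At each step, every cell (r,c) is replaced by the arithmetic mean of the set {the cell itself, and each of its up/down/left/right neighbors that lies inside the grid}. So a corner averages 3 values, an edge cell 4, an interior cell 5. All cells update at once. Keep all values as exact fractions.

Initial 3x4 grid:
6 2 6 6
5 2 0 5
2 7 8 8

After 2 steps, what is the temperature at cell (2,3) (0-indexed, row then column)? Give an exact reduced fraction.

Step 1: cell (2,3) = 7
Step 2: cell (2,3) = 35/6
Full grid after step 2:
  145/36 451/120 521/120 167/36
  319/80 199/50 107/25 1297/240
  79/18 551/120 217/40 35/6

Answer: 35/6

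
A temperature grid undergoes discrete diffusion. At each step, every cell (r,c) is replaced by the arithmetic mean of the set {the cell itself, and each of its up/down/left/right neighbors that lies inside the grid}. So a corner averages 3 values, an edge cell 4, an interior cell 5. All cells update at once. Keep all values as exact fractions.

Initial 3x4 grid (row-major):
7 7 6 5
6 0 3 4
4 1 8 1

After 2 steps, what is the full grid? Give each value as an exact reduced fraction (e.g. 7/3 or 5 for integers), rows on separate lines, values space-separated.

Answer: 191/36 1219/240 389/80 9/2
1079/240 201/50 387/100 1007/240
67/18 407/120 451/120 65/18

Derivation:
After step 1:
  20/3 5 21/4 5
  17/4 17/5 21/5 13/4
  11/3 13/4 13/4 13/3
After step 2:
  191/36 1219/240 389/80 9/2
  1079/240 201/50 387/100 1007/240
  67/18 407/120 451/120 65/18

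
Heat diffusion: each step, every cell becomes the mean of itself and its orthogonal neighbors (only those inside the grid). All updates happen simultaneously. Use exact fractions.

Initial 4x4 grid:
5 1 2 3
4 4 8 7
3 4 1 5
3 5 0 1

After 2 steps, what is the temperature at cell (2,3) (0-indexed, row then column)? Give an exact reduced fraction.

Answer: 297/80

Derivation:
Step 1: cell (2,3) = 7/2
Step 2: cell (2,3) = 297/80
Full grid after step 2:
  31/9 421/120 149/40 53/12
  451/120 19/5 429/100 353/80
  437/120 177/50 333/100 297/80
  61/18 709/240 207/80 29/12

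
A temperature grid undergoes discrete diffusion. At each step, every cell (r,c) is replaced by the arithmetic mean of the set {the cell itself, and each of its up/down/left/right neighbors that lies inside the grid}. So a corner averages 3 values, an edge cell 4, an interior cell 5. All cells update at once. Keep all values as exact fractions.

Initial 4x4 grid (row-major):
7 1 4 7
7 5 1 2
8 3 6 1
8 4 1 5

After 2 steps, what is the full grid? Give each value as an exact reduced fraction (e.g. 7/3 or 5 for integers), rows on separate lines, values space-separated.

After step 1:
  5 17/4 13/4 13/3
  27/4 17/5 18/5 11/4
  13/2 26/5 12/5 7/2
  20/3 4 4 7/3
After step 2:
  16/3 159/40 463/120 31/9
  433/80 116/25 77/25 851/240
  1507/240 43/10 187/50 659/240
  103/18 149/30 191/60 59/18

Answer: 16/3 159/40 463/120 31/9
433/80 116/25 77/25 851/240
1507/240 43/10 187/50 659/240
103/18 149/30 191/60 59/18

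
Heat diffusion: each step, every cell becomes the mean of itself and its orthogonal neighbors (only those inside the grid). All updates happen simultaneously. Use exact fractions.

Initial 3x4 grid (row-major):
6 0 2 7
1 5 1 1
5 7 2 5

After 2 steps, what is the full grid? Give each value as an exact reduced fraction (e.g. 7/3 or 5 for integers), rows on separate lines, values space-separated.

Answer: 59/18 653/240 677/240 28/9
823/240 69/20 59/20 117/40
40/9 469/120 401/120 119/36

Derivation:
After step 1:
  7/3 13/4 5/2 10/3
  17/4 14/5 11/5 7/2
  13/3 19/4 15/4 8/3
After step 2:
  59/18 653/240 677/240 28/9
  823/240 69/20 59/20 117/40
  40/9 469/120 401/120 119/36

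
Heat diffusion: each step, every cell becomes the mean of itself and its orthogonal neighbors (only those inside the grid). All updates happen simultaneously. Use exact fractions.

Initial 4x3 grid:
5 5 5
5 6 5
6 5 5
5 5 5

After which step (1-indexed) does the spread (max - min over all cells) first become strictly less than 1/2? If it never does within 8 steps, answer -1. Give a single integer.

Step 1: max=11/2, min=5, spread=1/2
Step 2: max=1289/240, min=5, spread=89/240
  -> spread < 1/2 first at step 2
Step 3: max=12707/2400, min=4089/800, spread=11/60
Step 4: max=1135547/216000, min=110617/21600, spread=29377/216000
Step 5: max=1414171/270000, min=2784517/540000, spread=1753/21600
Step 6: max=30067807/5760000, min=200738041/38880000, spread=71029/1244160
Step 7: max=20278716229/3888000000, min=12073023619/2332800000, spread=7359853/182250000
Step 8: max=108034144567/20736000000, min=241649335807/46656000000, spread=45679663/1492992000

Answer: 2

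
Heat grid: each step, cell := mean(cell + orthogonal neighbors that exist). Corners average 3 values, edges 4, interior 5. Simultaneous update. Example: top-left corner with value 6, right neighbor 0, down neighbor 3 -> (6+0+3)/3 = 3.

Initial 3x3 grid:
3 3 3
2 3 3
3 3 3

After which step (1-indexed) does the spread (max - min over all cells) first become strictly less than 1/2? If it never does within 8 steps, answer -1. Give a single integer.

Step 1: max=3, min=8/3, spread=1/3
  -> spread < 1/2 first at step 1
Step 2: max=3, min=653/240, spread=67/240
Step 3: max=593/200, min=6043/2160, spread=1807/10800
Step 4: max=15839/5400, min=2434037/864000, spread=33401/288000
Step 5: max=1576609/540000, min=22098067/7776000, spread=3025513/38880000
Step 6: max=83644051/28800000, min=8866273133/3110400000, spread=53531/995328
Step 7: max=22536883949/7776000000, min=533839074151/186624000000, spread=450953/11943936
Step 8: max=2698351389481/933120000000, min=32083416439397/11197440000000, spread=3799043/143327232

Answer: 1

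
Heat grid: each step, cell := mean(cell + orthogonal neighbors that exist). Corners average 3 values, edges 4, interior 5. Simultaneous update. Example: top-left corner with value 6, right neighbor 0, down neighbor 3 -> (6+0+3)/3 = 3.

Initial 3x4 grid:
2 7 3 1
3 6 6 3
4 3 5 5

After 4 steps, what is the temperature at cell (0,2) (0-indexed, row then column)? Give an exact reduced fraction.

Step 1: cell (0,2) = 17/4
Step 2: cell (0,2) = 941/240
Step 3: cell (0,2) = 29291/7200
Step 4: cell (0,2) = 876677/216000
Full grid after step 4:
  60083/14400 33671/8000 876677/216000 508087/129600
  3616013/864000 1529707/360000 1516907/360000 3481453/864000
  540847/129600 928367/216000 926927/216000 544387/129600

Answer: 876677/216000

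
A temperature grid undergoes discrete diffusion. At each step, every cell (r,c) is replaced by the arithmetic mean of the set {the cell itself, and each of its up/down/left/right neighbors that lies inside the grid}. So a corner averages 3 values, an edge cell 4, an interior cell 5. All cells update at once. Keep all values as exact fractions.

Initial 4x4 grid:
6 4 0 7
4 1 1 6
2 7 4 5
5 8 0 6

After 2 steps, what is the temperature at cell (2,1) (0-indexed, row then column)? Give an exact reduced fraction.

Step 1: cell (2,1) = 22/5
Step 2: cell (2,1) = 207/50
Full grid after step 2:
  32/9 829/240 749/240 145/36
  949/240 81/25 339/100 251/60
  343/80 207/50 399/100 64/15
  29/6 189/40 497/120 161/36

Answer: 207/50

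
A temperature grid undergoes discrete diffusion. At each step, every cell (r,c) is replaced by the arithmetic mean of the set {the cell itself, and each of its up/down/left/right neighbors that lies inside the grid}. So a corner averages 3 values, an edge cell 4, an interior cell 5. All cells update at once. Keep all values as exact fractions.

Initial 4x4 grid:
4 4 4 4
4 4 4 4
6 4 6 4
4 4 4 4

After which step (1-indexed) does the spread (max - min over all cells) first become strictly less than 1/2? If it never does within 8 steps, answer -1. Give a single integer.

Step 1: max=24/5, min=4, spread=4/5
Step 2: max=277/60, min=4, spread=37/60
Step 3: max=4859/1080, min=813/200, spread=293/675
  -> spread < 1/2 first at step 3
Step 4: max=95659/21600, min=14791/3600, spread=6913/21600
Step 5: max=860167/194400, min=83001/20000, spread=333733/1215000
Step 6: max=128033009/29160000, min=13502383/3240000, spread=3255781/14580000
Step 7: max=3831111299/874800000, min=407376733/97200000, spread=82360351/437400000
Step 8: max=114441022841/26244000000, min=12254651911/2916000000, spread=2074577821/13122000000

Answer: 3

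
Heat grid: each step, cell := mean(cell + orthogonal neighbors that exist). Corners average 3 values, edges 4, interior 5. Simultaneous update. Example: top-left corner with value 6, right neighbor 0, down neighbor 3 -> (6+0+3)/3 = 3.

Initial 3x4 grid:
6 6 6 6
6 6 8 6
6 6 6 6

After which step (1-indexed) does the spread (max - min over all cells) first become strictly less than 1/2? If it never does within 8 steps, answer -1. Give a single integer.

Answer: 2

Derivation:
Step 1: max=13/2, min=6, spread=1/2
Step 2: max=323/50, min=6, spread=23/50
  -> spread < 1/2 first at step 2
Step 3: max=15211/2400, min=1213/200, spread=131/480
Step 4: max=136151/21600, min=21991/3600, spread=841/4320
Step 5: max=54382051/8640000, min=4413373/720000, spread=56863/345600
Step 6: max=488094341/77760000, min=39869543/6480000, spread=386393/3110400
Step 7: max=195017723131/31104000000, min=15972358813/2592000000, spread=26795339/248832000
Step 8: max=11681255714129/1866240000000, min=960206149667/155520000000, spread=254051069/2985984000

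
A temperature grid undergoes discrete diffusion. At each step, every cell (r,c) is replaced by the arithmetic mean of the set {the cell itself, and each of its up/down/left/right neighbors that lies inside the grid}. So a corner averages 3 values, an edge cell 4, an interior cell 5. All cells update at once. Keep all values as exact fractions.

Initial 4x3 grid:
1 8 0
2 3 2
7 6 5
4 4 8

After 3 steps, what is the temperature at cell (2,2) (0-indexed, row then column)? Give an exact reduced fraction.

Step 1: cell (2,2) = 21/4
Step 2: cell (2,2) = 221/48
Step 3: cell (2,2) = 33907/7200
Full grid after step 3:
  487/135 1339/400 7427/2160
  6913/1800 7947/2000 26927/7200
  1849/400 27511/6000 33907/7200
  119/24 37417/7200 2213/432

Answer: 33907/7200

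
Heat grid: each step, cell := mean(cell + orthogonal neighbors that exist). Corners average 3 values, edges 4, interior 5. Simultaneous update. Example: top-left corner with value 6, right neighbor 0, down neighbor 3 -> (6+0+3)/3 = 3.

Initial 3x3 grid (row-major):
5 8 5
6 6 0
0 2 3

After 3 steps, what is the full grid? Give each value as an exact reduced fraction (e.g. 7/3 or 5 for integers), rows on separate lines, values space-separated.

After step 1:
  19/3 6 13/3
  17/4 22/5 7/2
  8/3 11/4 5/3
After step 2:
  199/36 79/15 83/18
  353/80 209/50 139/40
  29/9 689/240 95/36
After step 3:
  10949/2160 17627/3600 4807/1080
  6937/1600 4041/1000 2981/800
  1891/540 46483/14400 6469/2160

Answer: 10949/2160 17627/3600 4807/1080
6937/1600 4041/1000 2981/800
1891/540 46483/14400 6469/2160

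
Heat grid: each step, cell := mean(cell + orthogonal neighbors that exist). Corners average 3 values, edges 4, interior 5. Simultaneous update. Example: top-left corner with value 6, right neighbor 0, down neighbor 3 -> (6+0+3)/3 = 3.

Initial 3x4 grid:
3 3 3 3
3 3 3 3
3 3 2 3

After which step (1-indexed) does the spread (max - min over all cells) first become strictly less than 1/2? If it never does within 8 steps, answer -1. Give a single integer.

Answer: 1

Derivation:
Step 1: max=3, min=8/3, spread=1/3
  -> spread < 1/2 first at step 1
Step 2: max=3, min=329/120, spread=31/120
Step 3: max=3, min=3029/1080, spread=211/1080
Step 4: max=5353/1800, min=307103/108000, spread=14077/108000
Step 5: max=320317/108000, min=2775593/972000, spread=5363/48600
Step 6: max=177131/60000, min=83739191/29160000, spread=93859/1166400
Step 7: max=286263533/97200000, min=5038525519/1749600000, spread=4568723/69984000
Step 8: max=8566381111/2916000000, min=303147564371/104976000000, spread=8387449/167961600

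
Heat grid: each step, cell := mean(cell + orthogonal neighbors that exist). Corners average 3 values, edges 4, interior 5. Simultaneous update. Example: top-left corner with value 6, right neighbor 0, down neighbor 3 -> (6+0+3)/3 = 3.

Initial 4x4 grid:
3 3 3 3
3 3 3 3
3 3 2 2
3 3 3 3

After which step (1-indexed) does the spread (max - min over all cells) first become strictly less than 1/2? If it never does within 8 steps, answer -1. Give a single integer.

Answer: 2

Derivation:
Step 1: max=3, min=5/2, spread=1/2
Step 2: max=3, min=631/240, spread=89/240
  -> spread < 1/2 first at step 2
Step 3: max=3, min=361/135, spread=44/135
Step 4: max=1787/600, min=43723/16200, spread=2263/8100
Step 5: max=17791/6000, min=53047/19440, spread=7181/30375
Step 6: max=398149/135000, min=20048663/7290000, spread=1451383/7290000
Step 7: max=2379073/810000, min=605725817/218700000, spread=36623893/218700000
Step 8: max=118481621/40500000, min=18270323999/6561000000, spread=923698603/6561000000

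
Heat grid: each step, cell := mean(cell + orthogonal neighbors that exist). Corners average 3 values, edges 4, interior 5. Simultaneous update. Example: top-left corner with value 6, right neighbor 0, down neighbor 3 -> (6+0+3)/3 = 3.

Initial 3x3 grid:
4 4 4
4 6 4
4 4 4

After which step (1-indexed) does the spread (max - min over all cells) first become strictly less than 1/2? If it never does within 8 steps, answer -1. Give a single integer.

Step 1: max=9/2, min=4, spread=1/2
Step 2: max=112/25, min=169/40, spread=51/200
  -> spread < 1/2 first at step 2
Step 3: max=10423/2400, min=767/180, spread=589/7200
Step 4: max=64943/15000, min=617081/144000, spread=31859/720000
Step 5: max=37251607/8640000, min=3864721/900000, spread=751427/43200000
Step 6: max=232634687/54000000, min=2228663129/518400000, spread=23149331/2592000000
Step 7: max=133898654263/31104000000, min=13934931889/3240000000, spread=616540643/155520000000
Step 8: max=836712453983/194400000000, min=8028892008761/1866240000000, spread=17737747379/9331200000000

Answer: 2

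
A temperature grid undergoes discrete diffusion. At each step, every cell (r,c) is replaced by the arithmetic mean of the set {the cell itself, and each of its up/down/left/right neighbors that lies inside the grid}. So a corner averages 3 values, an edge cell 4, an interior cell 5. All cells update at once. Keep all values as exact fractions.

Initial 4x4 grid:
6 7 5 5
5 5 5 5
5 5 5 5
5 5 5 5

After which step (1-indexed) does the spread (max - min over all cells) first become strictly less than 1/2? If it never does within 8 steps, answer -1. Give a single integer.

Answer: 4

Derivation:
Step 1: max=6, min=5, spread=1
Step 2: max=17/3, min=5, spread=2/3
Step 3: max=2009/360, min=5, spread=209/360
Step 4: max=59099/10800, min=5, spread=5099/10800
  -> spread < 1/2 first at step 4
Step 5: max=1755017/324000, min=22579/4500, spread=129329/324000
Step 6: max=52147343/9720000, min=169793/33750, spread=3246959/9720000
Step 7: max=1554305279/291600000, min=5453167/1080000, spread=81950189/291600000
Step 8: max=46370007899/8748000000, min=246137341/48600000, spread=2065286519/8748000000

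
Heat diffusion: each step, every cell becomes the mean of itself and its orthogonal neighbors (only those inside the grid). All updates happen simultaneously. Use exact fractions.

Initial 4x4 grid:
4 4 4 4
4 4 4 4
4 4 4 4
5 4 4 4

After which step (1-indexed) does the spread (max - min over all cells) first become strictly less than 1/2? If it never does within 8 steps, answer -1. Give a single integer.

Step 1: max=13/3, min=4, spread=1/3
  -> spread < 1/2 first at step 1
Step 2: max=77/18, min=4, spread=5/18
Step 3: max=905/216, min=4, spread=41/216
Step 4: max=26963/6480, min=4, spread=1043/6480
Step 5: max=803153/194400, min=4, spread=25553/194400
Step 6: max=23999459/5832000, min=72079/18000, spread=645863/5832000
Step 7: max=717481691/174960000, min=480971/120000, spread=16225973/174960000
Step 8: max=21472677983/5248800000, min=216701/54000, spread=409340783/5248800000

Answer: 1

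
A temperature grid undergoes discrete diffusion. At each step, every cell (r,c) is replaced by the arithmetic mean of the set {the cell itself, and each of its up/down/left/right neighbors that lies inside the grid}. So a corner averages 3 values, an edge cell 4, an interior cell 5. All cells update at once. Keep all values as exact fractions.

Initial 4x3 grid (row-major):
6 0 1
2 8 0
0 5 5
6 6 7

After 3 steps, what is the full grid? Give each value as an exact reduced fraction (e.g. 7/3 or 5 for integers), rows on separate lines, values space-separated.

After step 1:
  8/3 15/4 1/3
  4 3 7/2
  13/4 24/5 17/4
  4 6 6
After step 2:
  125/36 39/16 91/36
  155/48 381/100 133/48
  321/80 213/50 371/80
  53/12 26/5 65/12
After step 3:
  329/108 4899/1600 557/216
  26143/7200 6603/2000 24743/7200
  9551/2400 548/125 3417/800
  3271/720 1447/300 3661/720

Answer: 329/108 4899/1600 557/216
26143/7200 6603/2000 24743/7200
9551/2400 548/125 3417/800
3271/720 1447/300 3661/720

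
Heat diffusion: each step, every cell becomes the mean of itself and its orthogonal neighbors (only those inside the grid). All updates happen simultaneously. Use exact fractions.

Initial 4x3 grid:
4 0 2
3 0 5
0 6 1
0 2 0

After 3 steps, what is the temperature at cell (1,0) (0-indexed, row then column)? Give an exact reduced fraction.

Step 1: cell (1,0) = 7/4
Step 2: cell (1,0) = 137/60
Step 3: cell (1,0) = 3479/1800
Full grid after step 3:
  2299/1080 14431/7200 2419/1080
  3479/1800 6839/3000 3779/1800
  3559/1800 1391/750 166/75
  208/135 3319/1800 319/180

Answer: 3479/1800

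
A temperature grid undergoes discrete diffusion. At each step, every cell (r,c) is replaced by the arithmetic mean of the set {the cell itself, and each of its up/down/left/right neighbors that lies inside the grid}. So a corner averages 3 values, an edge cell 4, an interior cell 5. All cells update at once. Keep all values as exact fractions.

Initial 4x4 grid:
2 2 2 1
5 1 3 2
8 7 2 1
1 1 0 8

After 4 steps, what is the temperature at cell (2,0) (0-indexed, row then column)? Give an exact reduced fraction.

Answer: 765803/216000

Derivation:
Step 1: cell (2,0) = 21/4
Step 2: cell (2,0) = 983/240
Step 3: cell (2,0) = 5461/1440
Step 4: cell (2,0) = 765803/216000
Full grid after step 4:
  16657/5400 198107/72000 98957/43200 137257/64800
  81259/24000 44893/15000 460243/180000 50401/21600
  765803/216000 116689/36000 14151/5000 94571/36000
  45667/12960 350389/108000 105031/36000 4999/1800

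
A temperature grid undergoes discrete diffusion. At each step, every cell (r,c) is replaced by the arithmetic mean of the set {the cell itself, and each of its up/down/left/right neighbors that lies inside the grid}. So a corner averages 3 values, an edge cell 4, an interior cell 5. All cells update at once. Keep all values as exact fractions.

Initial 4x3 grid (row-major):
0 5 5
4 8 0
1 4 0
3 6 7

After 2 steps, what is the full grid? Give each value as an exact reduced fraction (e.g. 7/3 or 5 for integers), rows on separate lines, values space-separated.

Answer: 43/12 451/120 133/36
269/80 19/5 203/60
803/240 15/4 53/15
34/9 247/60 145/36

Derivation:
After step 1:
  3 9/2 10/3
  13/4 21/5 13/4
  3 19/5 11/4
  10/3 5 13/3
After step 2:
  43/12 451/120 133/36
  269/80 19/5 203/60
  803/240 15/4 53/15
  34/9 247/60 145/36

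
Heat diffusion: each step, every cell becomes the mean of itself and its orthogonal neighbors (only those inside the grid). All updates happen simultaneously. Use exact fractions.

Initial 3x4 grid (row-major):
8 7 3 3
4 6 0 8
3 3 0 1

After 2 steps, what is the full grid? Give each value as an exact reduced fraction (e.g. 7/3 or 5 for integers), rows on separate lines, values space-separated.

After step 1:
  19/3 6 13/4 14/3
  21/4 4 17/5 3
  10/3 3 1 3
After step 2:
  211/36 235/48 1039/240 131/36
  227/48 433/100 293/100 211/60
  139/36 17/6 13/5 7/3

Answer: 211/36 235/48 1039/240 131/36
227/48 433/100 293/100 211/60
139/36 17/6 13/5 7/3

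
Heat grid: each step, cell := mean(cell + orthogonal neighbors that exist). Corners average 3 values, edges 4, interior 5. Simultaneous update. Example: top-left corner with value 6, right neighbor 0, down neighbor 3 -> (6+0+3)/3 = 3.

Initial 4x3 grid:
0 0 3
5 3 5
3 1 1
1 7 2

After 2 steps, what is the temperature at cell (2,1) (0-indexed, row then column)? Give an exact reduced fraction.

Answer: 133/50

Derivation:
Step 1: cell (2,1) = 3
Step 2: cell (2,1) = 133/50
Full grid after step 2:
  71/36 259/120 43/18
  583/240 261/100 643/240
  143/48 133/50 139/48
  107/36 51/16 25/9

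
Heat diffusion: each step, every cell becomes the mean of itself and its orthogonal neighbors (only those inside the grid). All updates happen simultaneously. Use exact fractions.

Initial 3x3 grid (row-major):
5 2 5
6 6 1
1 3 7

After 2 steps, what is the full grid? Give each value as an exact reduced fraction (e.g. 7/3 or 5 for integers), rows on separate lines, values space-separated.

After step 1:
  13/3 9/2 8/3
  9/2 18/5 19/4
  10/3 17/4 11/3
After step 2:
  40/9 151/40 143/36
  473/120 108/25 881/240
  145/36 297/80 38/9

Answer: 40/9 151/40 143/36
473/120 108/25 881/240
145/36 297/80 38/9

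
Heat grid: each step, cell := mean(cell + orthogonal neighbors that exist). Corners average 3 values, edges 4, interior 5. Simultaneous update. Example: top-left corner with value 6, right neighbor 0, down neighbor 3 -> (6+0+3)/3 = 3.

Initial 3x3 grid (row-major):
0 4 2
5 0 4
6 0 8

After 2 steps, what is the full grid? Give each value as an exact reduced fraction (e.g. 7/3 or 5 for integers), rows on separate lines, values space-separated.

Answer: 29/12 313/120 25/9
721/240 277/100 403/120
119/36 413/120 11/3

Derivation:
After step 1:
  3 3/2 10/3
  11/4 13/5 7/2
  11/3 7/2 4
After step 2:
  29/12 313/120 25/9
  721/240 277/100 403/120
  119/36 413/120 11/3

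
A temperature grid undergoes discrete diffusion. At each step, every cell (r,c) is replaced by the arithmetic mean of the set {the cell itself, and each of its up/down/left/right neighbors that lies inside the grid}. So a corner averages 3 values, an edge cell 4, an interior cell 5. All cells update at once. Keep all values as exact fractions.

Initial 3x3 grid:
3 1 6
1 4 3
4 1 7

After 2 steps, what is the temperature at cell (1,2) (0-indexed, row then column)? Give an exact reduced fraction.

Step 1: cell (1,2) = 5
Step 2: cell (1,2) = 7/2
Full grid after step 2:
  49/18 21/8 71/18
  13/6 7/2 7/2
  3 35/12 38/9

Answer: 7/2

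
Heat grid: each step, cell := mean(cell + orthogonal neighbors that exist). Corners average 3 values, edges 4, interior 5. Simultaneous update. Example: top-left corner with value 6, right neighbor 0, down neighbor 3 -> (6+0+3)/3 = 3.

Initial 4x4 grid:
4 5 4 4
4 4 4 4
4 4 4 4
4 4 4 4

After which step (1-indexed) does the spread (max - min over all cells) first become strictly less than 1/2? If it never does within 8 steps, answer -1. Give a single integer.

Step 1: max=13/3, min=4, spread=1/3
  -> spread < 1/2 first at step 1
Step 2: max=511/120, min=4, spread=31/120
Step 3: max=4531/1080, min=4, spread=211/1080
Step 4: max=448843/108000, min=4, spread=16843/108000
Step 5: max=4026643/972000, min=36079/9000, spread=130111/972000
Step 6: max=120282367/29160000, min=2167159/540000, spread=3255781/29160000
Step 7: max=3599553691/874800000, min=2171107/540000, spread=82360351/874800000
Step 8: max=107727316891/26244000000, min=391306441/97200000, spread=2074577821/26244000000

Answer: 1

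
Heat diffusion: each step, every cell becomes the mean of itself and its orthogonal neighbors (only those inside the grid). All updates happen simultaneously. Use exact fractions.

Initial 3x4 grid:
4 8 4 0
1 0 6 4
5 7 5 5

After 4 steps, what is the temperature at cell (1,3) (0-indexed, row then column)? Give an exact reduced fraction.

Answer: 3509141/864000

Derivation:
Step 1: cell (1,3) = 15/4
Step 2: cell (1,3) = 893/240
Step 3: cell (1,3) = 59479/14400
Step 4: cell (1,3) = 3509141/864000
Full grid after step 4:
  249407/64800 433477/108000 422747/108000 512489/129600
  1727603/432000 723247/180000 1516519/360000 3509141/864000
  259907/64800 28897/6750 232561/54000 565889/129600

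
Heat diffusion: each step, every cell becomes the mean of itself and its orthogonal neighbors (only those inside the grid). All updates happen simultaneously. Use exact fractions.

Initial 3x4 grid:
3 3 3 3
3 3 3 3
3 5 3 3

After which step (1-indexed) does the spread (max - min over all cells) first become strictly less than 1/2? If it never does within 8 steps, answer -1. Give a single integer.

Step 1: max=11/3, min=3, spread=2/3
Step 2: max=211/60, min=3, spread=31/60
Step 3: max=1831/540, min=3, spread=211/540
  -> spread < 1/2 first at step 3
Step 4: max=178897/54000, min=2747/900, spread=14077/54000
Step 5: max=1598407/486000, min=165683/54000, spread=5363/24300
Step 6: max=47480809/14580000, min=92869/30000, spread=93859/583200
Step 7: max=2834674481/874800000, min=151136467/48600000, spread=4568723/34992000
Step 8: max=169244435629/52488000000, min=4555618889/1458000000, spread=8387449/83980800

Answer: 3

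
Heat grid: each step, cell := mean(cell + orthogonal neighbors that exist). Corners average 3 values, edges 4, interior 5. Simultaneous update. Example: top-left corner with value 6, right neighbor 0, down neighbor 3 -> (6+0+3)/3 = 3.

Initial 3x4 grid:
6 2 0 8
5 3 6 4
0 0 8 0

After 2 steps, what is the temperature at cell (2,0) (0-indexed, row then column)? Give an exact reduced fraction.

Answer: 95/36

Derivation:
Step 1: cell (2,0) = 5/3
Step 2: cell (2,0) = 95/36
Full grid after step 2:
  127/36 857/240 299/80 25/6
  127/40 82/25 97/25 167/40
  95/36 667/240 289/80 4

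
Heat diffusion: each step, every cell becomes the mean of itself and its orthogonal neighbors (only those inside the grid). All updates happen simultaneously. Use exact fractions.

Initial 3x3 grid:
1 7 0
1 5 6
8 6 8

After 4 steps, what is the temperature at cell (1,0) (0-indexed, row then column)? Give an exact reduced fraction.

Answer: 28779/6400

Derivation:
Step 1: cell (1,0) = 15/4
Step 2: cell (1,0) = 67/16
Step 3: cell (1,0) = 1391/320
Step 4: cell (1,0) = 28779/6400
Full grid after step 4:
  973/240 733483/172800 28991/6480
  28779/6400 56591/12000 286211/57600
  7133/1440 906233/172800 69797/12960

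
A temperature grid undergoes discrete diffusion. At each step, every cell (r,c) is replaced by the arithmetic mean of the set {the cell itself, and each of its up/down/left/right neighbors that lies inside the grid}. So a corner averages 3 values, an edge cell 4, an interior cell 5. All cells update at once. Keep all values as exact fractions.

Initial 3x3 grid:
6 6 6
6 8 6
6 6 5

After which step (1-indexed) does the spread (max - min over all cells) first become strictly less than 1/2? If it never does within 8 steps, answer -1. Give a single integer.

Step 1: max=13/2, min=17/3, spread=5/6
Step 2: max=319/50, min=109/18, spread=73/225
  -> spread < 1/2 first at step 2
Step 3: max=15113/2400, min=6557/1080, spread=4877/21600
Step 4: max=67879/10800, min=398599/64800, spread=347/2592
Step 5: max=4051163/648000, min=23941853/3888000, spread=2921/31104
Step 6: max=242889811/38880000, min=1441956991/233280000, spread=24611/373248
Step 7: max=14542437167/2332800000, min=86606719877/13996800000, spread=207329/4478976
Step 8: max=871844631199/139968000000, min=5203776615319/839808000000, spread=1746635/53747712

Answer: 2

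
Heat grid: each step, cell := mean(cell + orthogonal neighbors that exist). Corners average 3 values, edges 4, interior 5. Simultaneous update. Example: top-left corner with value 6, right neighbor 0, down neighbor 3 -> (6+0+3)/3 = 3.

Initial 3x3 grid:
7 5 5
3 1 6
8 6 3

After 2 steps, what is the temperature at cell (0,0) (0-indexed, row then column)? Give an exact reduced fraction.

Step 1: cell (0,0) = 5
Step 2: cell (0,0) = 19/4
Full grid after step 2:
  19/4 571/120 163/36
  1177/240 217/50 1097/240
  179/36 581/120 53/12

Answer: 19/4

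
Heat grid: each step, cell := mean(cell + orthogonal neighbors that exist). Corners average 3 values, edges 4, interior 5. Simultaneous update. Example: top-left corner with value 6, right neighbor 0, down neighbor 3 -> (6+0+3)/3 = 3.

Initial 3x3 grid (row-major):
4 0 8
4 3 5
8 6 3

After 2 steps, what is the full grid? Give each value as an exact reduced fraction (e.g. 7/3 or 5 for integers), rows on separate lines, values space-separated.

Answer: 67/18 287/80 77/18
1021/240 437/100 347/80
21/4 289/60 173/36

Derivation:
After step 1:
  8/3 15/4 13/3
  19/4 18/5 19/4
  6 5 14/3
After step 2:
  67/18 287/80 77/18
  1021/240 437/100 347/80
  21/4 289/60 173/36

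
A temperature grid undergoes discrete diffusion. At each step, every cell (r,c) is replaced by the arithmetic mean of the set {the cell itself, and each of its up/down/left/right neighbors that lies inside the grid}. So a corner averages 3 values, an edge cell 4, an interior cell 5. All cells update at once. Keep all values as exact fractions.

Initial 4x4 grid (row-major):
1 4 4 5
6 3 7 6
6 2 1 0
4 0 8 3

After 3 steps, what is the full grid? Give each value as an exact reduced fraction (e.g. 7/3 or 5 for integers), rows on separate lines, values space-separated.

Answer: 4217/1080 557/144 1749/400 791/180
1337/360 11867/3000 1943/500 1679/400
6821/1800 5111/1500 10901/3000 12431/3600
1871/540 6281/1800 5713/1800 3623/1080

Derivation:
After step 1:
  11/3 3 5 5
  4 22/5 21/5 9/2
  9/2 12/5 18/5 5/2
  10/3 7/2 3 11/3
After step 2:
  32/9 241/60 43/10 29/6
  497/120 18/5 217/50 81/20
  427/120 92/25 157/50 107/30
  34/9 367/120 413/120 55/18
After step 3:
  4217/1080 557/144 1749/400 791/180
  1337/360 11867/3000 1943/500 1679/400
  6821/1800 5111/1500 10901/3000 12431/3600
  1871/540 6281/1800 5713/1800 3623/1080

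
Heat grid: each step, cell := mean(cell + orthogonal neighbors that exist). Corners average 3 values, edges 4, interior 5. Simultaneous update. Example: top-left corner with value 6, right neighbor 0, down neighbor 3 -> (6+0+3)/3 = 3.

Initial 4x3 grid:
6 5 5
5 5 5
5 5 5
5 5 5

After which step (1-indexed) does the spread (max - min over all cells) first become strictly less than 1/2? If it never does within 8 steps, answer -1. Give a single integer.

Step 1: max=16/3, min=5, spread=1/3
  -> spread < 1/2 first at step 1
Step 2: max=95/18, min=5, spread=5/18
Step 3: max=1121/216, min=5, spread=41/216
Step 4: max=133817/25920, min=5, spread=4217/25920
Step 5: max=7985149/1555200, min=36079/7200, spread=38417/311040
Step 6: max=477760211/93312000, min=722597/144000, spread=1903471/18662400
Step 7: max=28594589089/5598720000, min=21715759/4320000, spread=18038617/223948800
Step 8: max=1712884182851/335923200000, min=1956926759/388800000, spread=883978523/13436928000

Answer: 1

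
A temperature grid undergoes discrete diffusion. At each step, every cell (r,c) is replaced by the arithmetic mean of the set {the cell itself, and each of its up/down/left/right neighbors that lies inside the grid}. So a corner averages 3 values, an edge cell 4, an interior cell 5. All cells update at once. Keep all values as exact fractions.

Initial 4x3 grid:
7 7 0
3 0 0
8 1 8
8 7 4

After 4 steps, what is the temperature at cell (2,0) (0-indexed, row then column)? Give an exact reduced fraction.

Step 1: cell (2,0) = 5
Step 2: cell (2,0) = 659/120
Step 3: cell (2,0) = 3559/720
Step 4: cell (2,0) = 106729/21600
Full grid after step 4:
  52067/12960 100549/28800 20441/6480
  91963/21600 1441/375 144301/43200
  106729/21600 17699/4000 178933/43200
  859/162 24637/4800 12113/2592

Answer: 106729/21600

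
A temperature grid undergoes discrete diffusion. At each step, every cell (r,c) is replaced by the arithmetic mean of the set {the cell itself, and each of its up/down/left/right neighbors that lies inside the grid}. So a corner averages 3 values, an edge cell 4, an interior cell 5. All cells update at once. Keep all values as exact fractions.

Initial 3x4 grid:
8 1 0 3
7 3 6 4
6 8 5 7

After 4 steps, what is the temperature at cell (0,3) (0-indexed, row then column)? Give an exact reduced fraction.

Step 1: cell (0,3) = 7/3
Step 2: cell (0,3) = 59/18
Step 3: cell (0,3) = 3673/1080
Step 4: cell (0,3) = 123373/32400
Full grid after step 4:
  154003/32400 473851/108000 414931/108000 123373/32400
  572191/108000 434773/90000 406973/90000 114749/27000
  15169/2700 49123/9000 67757/13500 39637/8100

Answer: 123373/32400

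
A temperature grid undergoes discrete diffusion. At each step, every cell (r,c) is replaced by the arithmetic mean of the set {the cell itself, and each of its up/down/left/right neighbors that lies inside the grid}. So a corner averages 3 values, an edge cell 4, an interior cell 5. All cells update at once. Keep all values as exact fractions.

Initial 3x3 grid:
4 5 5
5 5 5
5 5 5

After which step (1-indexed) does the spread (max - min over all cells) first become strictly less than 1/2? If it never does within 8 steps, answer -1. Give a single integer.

Answer: 1

Derivation:
Step 1: max=5, min=14/3, spread=1/3
  -> spread < 1/2 first at step 1
Step 2: max=5, min=85/18, spread=5/18
Step 3: max=5, min=1039/216, spread=41/216
Step 4: max=1789/360, min=62669/12960, spread=347/2592
Step 5: max=17843/3600, min=3781063/777600, spread=2921/31104
Step 6: max=2134517/432000, min=227451461/46656000, spread=24611/373248
Step 7: max=47943259/9720000, min=13678077967/2799360000, spread=207329/4478976
Step 8: max=2553198401/518400000, min=821778047549/167961600000, spread=1746635/53747712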